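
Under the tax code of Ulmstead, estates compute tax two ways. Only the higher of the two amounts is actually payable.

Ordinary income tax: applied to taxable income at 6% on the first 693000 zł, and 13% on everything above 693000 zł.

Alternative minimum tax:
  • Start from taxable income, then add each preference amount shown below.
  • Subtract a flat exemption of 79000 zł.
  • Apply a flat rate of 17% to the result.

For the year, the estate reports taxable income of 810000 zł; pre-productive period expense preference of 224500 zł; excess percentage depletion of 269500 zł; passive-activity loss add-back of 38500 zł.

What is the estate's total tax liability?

Alternative minimum tax:
  Adjusted income: 810000 zł + 224500 zł + 269500 zł + 38500 zł = 1342500 zł
  Less exemption 79000 zł → base 1263500 zł
  1263500 zł × 17% = 214795 zł

Ordinary income tax:
  693000 zł × 6% = 41580 zł
  117000 zł × 13% = 15210 zł
  → 56790 zł

214795 zł > 56790 zł, so the alternative minimum tax is the binding amount.

214795 zł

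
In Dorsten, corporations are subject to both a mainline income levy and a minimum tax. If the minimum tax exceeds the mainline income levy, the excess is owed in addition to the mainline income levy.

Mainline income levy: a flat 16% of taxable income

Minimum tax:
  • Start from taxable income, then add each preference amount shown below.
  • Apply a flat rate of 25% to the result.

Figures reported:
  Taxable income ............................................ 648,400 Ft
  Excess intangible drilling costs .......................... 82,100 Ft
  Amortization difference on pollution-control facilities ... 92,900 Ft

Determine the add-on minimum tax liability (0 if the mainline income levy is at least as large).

Mainline income levy:
  648,400 Ft × 16% = 103,744 Ft

Minimum tax:
  Adjusted income: 648,400 Ft + 82,100 Ft + 92,900 Ft = 823,400 Ft
  823,400 Ft × 25% = 205,850 Ft

Excess of minimum tax over mainline income levy: 205,850 Ft − 103,744 Ft = 102,106 Ft.

102,106 Ft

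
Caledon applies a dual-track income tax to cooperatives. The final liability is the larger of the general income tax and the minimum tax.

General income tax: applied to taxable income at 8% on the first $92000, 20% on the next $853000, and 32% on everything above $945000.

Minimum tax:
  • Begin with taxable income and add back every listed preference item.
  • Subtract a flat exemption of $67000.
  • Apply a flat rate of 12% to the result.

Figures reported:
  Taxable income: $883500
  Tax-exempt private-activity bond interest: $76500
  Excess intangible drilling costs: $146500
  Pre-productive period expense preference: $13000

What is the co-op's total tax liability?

General income tax:
  $92000 × 8% = $7360
  $791500 × 20% = $158300
  → $165660

Minimum tax:
  Adjusted income: $883500 + $76500 + $146500 + $13000 = $1119500
  Less exemption $67000 → base $1052500
  $1052500 × 12% = $126300

$165660 > $126300, so the general income tax governs.

$165660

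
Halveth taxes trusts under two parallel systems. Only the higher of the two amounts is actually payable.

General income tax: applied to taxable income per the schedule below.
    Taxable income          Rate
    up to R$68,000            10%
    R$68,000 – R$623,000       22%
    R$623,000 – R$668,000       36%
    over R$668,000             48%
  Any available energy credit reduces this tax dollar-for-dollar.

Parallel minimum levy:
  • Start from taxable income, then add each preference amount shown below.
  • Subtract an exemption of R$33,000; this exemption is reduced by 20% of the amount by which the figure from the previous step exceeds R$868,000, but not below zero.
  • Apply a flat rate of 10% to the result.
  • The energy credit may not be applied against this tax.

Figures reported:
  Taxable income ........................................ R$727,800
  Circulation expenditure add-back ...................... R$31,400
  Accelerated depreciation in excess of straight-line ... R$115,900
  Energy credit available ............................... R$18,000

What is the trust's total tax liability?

R$155,804

Parallel minimum levy:
  Adjusted income: R$727,800 + R$31,400 + R$115,900 = R$875,100
  Exemption: R$33,000 − 20% × (R$875,100 − R$868,000) = R$33,000 − R$1,420 = R$31,580
  Base: R$875,100 − R$31,580 = R$843,520
  R$843,520 × 10% = R$84,352

General income tax:
  R$68,000 × 10% = R$6,800
  R$555,000 × 22% = R$122,100
  R$45,000 × 36% = R$16,200
  R$59,800 × 48% = R$28,704
  → R$173,804
  Less energy credit R$18,000 → R$155,804

R$155,804 > R$84,352, so the general income tax governs.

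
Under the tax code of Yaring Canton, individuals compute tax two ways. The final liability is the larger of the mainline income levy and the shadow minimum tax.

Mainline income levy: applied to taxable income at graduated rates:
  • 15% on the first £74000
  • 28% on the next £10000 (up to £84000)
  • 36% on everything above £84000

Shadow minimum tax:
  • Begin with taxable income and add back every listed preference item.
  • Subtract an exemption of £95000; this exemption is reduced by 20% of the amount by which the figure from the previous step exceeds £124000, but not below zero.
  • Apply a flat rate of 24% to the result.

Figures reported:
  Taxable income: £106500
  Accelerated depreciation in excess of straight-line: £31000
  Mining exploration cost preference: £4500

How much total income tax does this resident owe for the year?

Shadow minimum tax:
  Adjusted income: £106500 + £31000 + £4500 = £142000
  Exemption: £95000 − 20% × (£142000 − £124000) = £95000 − £3600 = £91400
  Base: £142000 − £91400 = £50600
  £50600 × 24% = £12144

Mainline income levy:
  £74000 × 15% = £11100
  £10000 × 28% = £2800
  £22500 × 36% = £8100
  → £22000

£22000 > £12144, so the mainline income levy governs.

£22000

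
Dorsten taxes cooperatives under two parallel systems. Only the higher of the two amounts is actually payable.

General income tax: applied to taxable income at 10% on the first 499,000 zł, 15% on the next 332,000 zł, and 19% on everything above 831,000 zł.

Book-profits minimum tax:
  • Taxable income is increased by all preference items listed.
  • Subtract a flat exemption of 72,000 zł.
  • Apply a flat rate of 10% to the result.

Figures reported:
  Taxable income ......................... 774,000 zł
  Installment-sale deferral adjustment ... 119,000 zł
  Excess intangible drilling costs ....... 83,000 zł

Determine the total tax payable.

91,150 zł

General income tax:
  499,000 zł × 10% = 49,900 zł
  275,000 zł × 15% = 41,250 zł
  → 91,150 zł

Book-profits minimum tax:
  Adjusted income: 774,000 zł + 119,000 zł + 83,000 zł = 976,000 zł
  Less exemption 72,000 zł → base 904,000 zł
  904,000 zł × 10% = 90,400 zł

91,150 zł > 90,400 zł, so the general income tax governs.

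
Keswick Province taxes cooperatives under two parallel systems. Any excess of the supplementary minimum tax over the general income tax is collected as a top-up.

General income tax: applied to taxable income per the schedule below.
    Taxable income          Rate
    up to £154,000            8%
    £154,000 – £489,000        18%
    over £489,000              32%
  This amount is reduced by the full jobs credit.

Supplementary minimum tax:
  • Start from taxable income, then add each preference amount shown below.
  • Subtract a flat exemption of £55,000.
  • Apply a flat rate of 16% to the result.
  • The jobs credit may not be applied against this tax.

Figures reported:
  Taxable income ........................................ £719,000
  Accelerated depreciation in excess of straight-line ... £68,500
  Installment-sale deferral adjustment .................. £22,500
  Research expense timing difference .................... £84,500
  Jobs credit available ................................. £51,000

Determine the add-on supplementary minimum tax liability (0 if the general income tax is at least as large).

General income tax:
  £154,000 × 8% = £12,320
  £335,000 × 18% = £60,300
  £230,000 × 32% = £73,600
  → £146,220
  Less jobs credit £51,000 → £95,220

Supplementary minimum tax:
  Adjusted income: £719,000 + £68,500 + £22,500 + £84,500 = £894,500
  Less exemption £55,000 → base £839,500
  £839,500 × 16% = £134,320

Excess of supplementary minimum tax over general income tax: £134,320 − £95,220 = £39,100.

£39,100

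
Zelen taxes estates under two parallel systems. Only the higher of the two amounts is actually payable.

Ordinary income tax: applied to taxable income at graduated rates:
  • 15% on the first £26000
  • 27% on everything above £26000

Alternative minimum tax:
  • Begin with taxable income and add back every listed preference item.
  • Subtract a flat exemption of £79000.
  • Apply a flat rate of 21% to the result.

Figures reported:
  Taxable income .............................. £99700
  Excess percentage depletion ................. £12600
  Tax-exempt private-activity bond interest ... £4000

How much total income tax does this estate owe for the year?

£23799

Ordinary income tax:
  £26000 × 15% = £3900
  £73700 × 27% = £19899
  → £23799

Alternative minimum tax:
  Adjusted income: £99700 + £12600 + £4000 = £116300
  Less exemption £79000 → base £37300
  £37300 × 21% = £7833

£23799 > £7833, so the ordinary income tax governs.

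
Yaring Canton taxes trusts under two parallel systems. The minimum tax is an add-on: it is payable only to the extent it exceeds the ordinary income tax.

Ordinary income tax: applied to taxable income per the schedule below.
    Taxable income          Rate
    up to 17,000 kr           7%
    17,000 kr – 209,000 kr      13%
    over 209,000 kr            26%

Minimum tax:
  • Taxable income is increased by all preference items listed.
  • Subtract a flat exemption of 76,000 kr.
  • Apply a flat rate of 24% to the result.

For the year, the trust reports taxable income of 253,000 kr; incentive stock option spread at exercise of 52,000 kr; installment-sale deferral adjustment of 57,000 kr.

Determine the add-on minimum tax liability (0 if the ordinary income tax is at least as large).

Minimum tax:
  Adjusted income: 253,000 kr + 52,000 kr + 57,000 kr = 362,000 kr
  Less exemption 76,000 kr → base 286,000 kr
  286,000 kr × 24% = 68,640 kr

Ordinary income tax:
  17,000 kr × 7% = 1,190 kr
  192,000 kr × 13% = 24,960 kr
  44,000 kr × 26% = 11,440 kr
  → 37,590 kr

Excess of minimum tax over ordinary income tax: 68,640 kr − 37,590 kr = 31,050 kr.

31,050 kr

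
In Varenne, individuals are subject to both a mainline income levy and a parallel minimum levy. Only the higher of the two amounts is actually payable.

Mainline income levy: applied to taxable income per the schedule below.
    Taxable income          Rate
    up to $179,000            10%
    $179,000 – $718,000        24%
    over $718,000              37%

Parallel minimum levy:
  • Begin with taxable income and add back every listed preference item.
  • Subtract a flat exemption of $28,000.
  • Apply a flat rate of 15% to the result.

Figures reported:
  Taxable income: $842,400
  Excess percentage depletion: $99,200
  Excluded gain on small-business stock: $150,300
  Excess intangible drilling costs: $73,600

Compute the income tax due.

Mainline income levy:
  $179,000 × 10% = $17,900
  $539,000 × 24% = $129,360
  $124,400 × 37% = $46,028
  → $193,288

Parallel minimum levy:
  Adjusted income: $842,400 + $99,200 + $150,300 + $73,600 = $1,165,500
  Less exemption $28,000 → base $1,137,500
  $1,137,500 × 15% = $170,625

$193,288 > $170,625, so the mainline income levy governs.

$193,288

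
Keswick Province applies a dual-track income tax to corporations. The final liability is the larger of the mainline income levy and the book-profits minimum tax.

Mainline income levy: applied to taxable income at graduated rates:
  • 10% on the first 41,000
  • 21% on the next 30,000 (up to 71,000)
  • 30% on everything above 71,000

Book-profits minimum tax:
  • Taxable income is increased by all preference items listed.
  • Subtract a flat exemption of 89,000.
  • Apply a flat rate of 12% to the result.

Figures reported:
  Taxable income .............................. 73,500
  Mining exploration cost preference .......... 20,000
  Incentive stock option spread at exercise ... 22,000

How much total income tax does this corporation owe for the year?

Mainline income levy:
  41,000 × 10% = 4,100
  30,000 × 21% = 6,300
  2,500 × 30% = 750
  → 11,150

Book-profits minimum tax:
  Adjusted income: 73,500 + 20,000 + 22,000 = 115,500
  Less exemption 89,000 → base 26,500
  26,500 × 12% = 3,180

11,150 > 3,180, so the mainline income levy governs.

11,150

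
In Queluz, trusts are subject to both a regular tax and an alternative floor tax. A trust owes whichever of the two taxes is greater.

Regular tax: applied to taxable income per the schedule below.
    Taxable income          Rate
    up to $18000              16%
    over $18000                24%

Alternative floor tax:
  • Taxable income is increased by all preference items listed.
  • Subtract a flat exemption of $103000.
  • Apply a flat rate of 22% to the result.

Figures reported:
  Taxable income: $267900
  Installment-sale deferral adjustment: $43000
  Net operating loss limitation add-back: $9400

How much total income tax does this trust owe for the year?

Alternative floor tax:
  Adjusted income: $267900 + $43000 + $9400 = $320300
  Less exemption $103000 → base $217300
  $217300 × 22% = $47806

Regular tax:
  $18000 × 16% = $2880
  $249900 × 24% = $59976
  → $62856

$62856 > $47806, so the regular tax governs.

$62856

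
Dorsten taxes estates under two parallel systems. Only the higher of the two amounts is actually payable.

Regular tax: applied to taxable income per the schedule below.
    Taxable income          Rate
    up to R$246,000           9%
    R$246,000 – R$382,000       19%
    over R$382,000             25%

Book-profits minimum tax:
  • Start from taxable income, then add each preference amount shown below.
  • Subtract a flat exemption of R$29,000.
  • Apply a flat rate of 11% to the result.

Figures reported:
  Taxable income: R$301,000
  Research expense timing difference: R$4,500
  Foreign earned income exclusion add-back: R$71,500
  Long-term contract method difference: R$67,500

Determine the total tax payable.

R$45,705

Book-profits minimum tax:
  Adjusted income: R$301,000 + R$4,500 + R$71,500 + R$67,500 = R$444,500
  Less exemption R$29,000 → base R$415,500
  R$415,500 × 11% = R$45,705

Regular tax:
  R$246,000 × 9% = R$22,140
  R$55,000 × 19% = R$10,450
  → R$32,590

R$45,705 > R$32,590, so the book-profits minimum tax is the binding amount.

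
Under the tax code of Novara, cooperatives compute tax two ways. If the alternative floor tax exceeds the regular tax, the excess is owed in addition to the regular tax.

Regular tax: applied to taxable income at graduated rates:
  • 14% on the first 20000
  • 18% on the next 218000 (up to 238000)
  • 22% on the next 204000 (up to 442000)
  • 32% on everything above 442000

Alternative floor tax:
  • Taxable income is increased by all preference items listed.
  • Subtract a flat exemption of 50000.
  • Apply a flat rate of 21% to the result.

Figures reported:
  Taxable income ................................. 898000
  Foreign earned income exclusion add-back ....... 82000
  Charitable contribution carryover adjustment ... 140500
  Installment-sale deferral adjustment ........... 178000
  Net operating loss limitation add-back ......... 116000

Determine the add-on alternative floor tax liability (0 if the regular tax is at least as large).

Alternative floor tax:
  Adjusted income: 898000 + 82000 + 140500 + 178000 + 116000 = 1414500
  Less exemption 50000 → base 1364500
  1364500 × 21% = 286545

Regular tax:
  20000 × 14% = 2800
  218000 × 18% = 39240
  204000 × 22% = 44880
  456000 × 32% = 145920
  → 232840

Excess of alternative floor tax over regular tax: 286545 − 232840 = 53705.

53705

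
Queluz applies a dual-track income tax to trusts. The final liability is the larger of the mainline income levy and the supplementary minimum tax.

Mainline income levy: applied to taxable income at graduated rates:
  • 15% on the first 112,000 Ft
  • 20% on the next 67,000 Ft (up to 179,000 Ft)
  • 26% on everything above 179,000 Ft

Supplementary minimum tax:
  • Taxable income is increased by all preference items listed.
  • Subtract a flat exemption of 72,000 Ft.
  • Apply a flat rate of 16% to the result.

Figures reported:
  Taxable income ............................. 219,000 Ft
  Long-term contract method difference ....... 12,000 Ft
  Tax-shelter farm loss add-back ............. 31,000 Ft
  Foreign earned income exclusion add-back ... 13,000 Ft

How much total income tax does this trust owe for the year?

40,600 Ft

Mainline income levy:
  112,000 Ft × 15% = 16,800 Ft
  67,000 Ft × 20% = 13,400 Ft
  40,000 Ft × 26% = 10,400 Ft
  → 40,600 Ft

Supplementary minimum tax:
  Adjusted income: 219,000 Ft + 12,000 Ft + 31,000 Ft + 13,000 Ft = 275,000 Ft
  Less exemption 72,000 Ft → base 203,000 Ft
  203,000 Ft × 16% = 32,480 Ft

40,600 Ft > 32,480 Ft, so the mainline income levy governs.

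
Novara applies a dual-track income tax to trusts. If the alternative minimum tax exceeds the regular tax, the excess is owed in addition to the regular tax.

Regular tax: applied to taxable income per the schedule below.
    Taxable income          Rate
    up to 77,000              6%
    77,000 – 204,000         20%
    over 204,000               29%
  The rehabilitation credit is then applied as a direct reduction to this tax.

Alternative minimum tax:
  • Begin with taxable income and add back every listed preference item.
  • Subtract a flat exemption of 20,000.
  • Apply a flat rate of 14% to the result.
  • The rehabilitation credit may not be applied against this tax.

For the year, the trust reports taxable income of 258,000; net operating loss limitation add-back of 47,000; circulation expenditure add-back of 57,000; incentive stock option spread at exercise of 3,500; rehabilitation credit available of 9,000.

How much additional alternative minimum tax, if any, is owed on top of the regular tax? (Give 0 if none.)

Alternative minimum tax:
  Adjusted income: 258,000 + 47,000 + 57,000 + 3,500 = 365,500
  Less exemption 20,000 → base 345,500
  345,500 × 14% = 48,370

Regular tax:
  77,000 × 6% = 4,620
  127,000 × 20% = 25,400
  54,000 × 29% = 15,660
  → 45,680
  Less rehabilitation credit 9,000 → 36,680

Excess of alternative minimum tax over regular tax: 48,370 − 36,680 = 11,690.

11,690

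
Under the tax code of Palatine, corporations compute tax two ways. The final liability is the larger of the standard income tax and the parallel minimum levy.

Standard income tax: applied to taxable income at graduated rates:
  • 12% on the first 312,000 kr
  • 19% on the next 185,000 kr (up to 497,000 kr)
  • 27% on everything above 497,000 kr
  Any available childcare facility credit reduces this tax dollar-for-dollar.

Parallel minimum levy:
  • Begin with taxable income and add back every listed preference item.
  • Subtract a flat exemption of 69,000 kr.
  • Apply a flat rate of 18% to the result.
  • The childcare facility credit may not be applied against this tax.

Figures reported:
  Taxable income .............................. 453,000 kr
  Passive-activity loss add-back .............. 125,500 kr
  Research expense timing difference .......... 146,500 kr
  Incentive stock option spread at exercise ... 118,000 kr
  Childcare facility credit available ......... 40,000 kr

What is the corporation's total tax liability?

Parallel minimum levy:
  Adjusted income: 453,000 kr + 125,500 kr + 146,500 kr + 118,000 kr = 843,000 kr
  Less exemption 69,000 kr → base 774,000 kr
  774,000 kr × 18% = 139,320 kr

Standard income tax:
  312,000 kr × 12% = 37,440 kr
  141,000 kr × 19% = 26,790 kr
  → 64,230 kr
  Less childcare facility credit 40,000 kr → 24,230 kr

139,320 kr > 24,230 kr, so the parallel minimum levy is the binding amount.

139,320 kr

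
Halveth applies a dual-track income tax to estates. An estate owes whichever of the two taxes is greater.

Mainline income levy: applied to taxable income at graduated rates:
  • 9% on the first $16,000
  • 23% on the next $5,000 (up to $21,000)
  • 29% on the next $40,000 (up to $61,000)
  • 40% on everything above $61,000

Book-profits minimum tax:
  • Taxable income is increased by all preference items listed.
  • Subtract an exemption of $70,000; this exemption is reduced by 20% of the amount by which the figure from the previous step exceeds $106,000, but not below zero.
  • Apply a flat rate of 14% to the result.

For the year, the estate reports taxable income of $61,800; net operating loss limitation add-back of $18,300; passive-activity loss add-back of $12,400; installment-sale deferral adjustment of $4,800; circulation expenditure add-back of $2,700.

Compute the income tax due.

$14,510

Mainline income levy:
  $16,000 × 9% = $1,440
  $5,000 × 23% = $1,150
  $40,000 × 29% = $11,600
  $800 × 40% = $320
  → $14,510

Book-profits minimum tax:
  Adjusted income: $61,800 + $18,300 + $12,400 + $4,800 + $2,700 = $100,000
  Exemption: $100,000 ≤ $106,000, so full $70,000 applies
  Base: $100,000 − $70,000 = $30,000
  $30,000 × 14% = $4,200

$14,510 > $4,200, so the mainline income levy governs.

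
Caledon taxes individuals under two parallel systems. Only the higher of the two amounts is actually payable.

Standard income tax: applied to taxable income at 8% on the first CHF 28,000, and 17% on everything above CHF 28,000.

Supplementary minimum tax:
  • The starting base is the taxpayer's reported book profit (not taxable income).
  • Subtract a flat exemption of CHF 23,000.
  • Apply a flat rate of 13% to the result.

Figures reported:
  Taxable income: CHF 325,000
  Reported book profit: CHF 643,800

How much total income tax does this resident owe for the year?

Standard income tax:
  CHF 28,000 × 8% = CHF 2,240
  CHF 297,000 × 17% = CHF 50,490
  → CHF 52,730

Supplementary minimum tax:
  Base (reported book profit): CHF 643,800
  Less exemption CHF 23,000 → base CHF 620,800
  CHF 620,800 × 13% = CHF 80,704

CHF 80,704 > CHF 52,730, so the supplementary minimum tax is the binding amount.

CHF 80,704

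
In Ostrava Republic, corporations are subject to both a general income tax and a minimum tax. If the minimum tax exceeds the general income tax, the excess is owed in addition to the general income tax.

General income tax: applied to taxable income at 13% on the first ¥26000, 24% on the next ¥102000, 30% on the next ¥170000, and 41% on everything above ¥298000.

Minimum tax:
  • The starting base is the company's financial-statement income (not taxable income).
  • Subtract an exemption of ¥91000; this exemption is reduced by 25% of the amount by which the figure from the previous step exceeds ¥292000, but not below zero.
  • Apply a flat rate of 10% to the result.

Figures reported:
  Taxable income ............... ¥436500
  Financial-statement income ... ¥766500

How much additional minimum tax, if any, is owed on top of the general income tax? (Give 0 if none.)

Minimum tax:
  Base (financial-statement income): ¥766500
  Exemption: 25% × (¥766500 − ¥292000) = ¥118625 ≥ ¥91000, so the exemption is fully phased out
  Base: ¥766500 − ¥0 = ¥766500
  ¥766500 × 10% = ¥76650

General income tax:
  ¥26000 × 13% = ¥3380
  ¥102000 × 24% = ¥24480
  ¥170000 × 30% = ¥51000
  ¥138500 × 41% = ¥56785
  → ¥135645

¥76650 ≤ ¥135645, so no add-on is due.

¥0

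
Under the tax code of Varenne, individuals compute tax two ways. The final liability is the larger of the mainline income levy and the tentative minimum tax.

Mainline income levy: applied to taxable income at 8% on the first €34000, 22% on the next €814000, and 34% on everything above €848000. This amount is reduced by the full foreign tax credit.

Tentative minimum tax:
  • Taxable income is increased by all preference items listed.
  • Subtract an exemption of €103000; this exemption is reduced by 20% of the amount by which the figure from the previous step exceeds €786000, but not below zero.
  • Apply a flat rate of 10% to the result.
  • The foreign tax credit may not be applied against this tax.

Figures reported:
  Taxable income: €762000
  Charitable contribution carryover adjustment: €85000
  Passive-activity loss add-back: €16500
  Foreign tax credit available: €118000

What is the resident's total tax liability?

€77600

Mainline income levy:
  €34000 × 8% = €2720
  €728000 × 22% = €160160
  → €162880
  Less foreign tax credit €118000 → €44880

Tentative minimum tax:
  Adjusted income: €762000 + €85000 + €16500 = €863500
  Exemption: €103000 − 20% × (€863500 − €786000) = €103000 − €15500 = €87500
  Base: €863500 − €87500 = €776000
  €776000 × 10% = €77600

€77600 > €44880, so the tentative minimum tax is the binding amount.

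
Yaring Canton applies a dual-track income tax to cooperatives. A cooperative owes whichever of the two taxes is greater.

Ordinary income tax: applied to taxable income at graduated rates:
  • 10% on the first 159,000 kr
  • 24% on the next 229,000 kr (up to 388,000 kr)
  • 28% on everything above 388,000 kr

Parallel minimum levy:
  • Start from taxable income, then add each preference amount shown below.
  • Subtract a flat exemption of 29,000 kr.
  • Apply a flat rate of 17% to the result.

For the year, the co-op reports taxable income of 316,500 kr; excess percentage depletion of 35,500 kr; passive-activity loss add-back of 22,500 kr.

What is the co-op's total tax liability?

58,735 kr

Ordinary income tax:
  159,000 kr × 10% = 15,900 kr
  157,500 kr × 24% = 37,800 kr
  → 53,700 kr

Parallel minimum levy:
  Adjusted income: 316,500 kr + 35,500 kr + 22,500 kr = 374,500 kr
  Less exemption 29,000 kr → base 345,500 kr
  345,500 kr × 17% = 58,735 kr

58,735 kr > 53,700 kr, so the parallel minimum levy is the binding amount.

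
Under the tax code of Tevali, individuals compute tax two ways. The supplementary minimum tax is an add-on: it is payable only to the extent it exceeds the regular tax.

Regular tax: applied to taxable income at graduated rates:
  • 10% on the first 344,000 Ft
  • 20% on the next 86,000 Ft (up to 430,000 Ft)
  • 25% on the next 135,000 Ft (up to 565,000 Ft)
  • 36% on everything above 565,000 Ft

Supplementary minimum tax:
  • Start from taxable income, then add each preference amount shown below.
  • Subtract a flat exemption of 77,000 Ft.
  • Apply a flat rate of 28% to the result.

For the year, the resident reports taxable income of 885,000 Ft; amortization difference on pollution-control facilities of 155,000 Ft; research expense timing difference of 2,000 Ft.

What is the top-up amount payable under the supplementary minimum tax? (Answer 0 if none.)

69,650 Ft

Regular tax:
  344,000 Ft × 10% = 34,400 Ft
  86,000 Ft × 20% = 17,200 Ft
  135,000 Ft × 25% = 33,750 Ft
  320,000 Ft × 36% = 115,200 Ft
  → 200,550 Ft

Supplementary minimum tax:
  Adjusted income: 885,000 Ft + 155,000 Ft + 2,000 Ft = 1,042,000 Ft
  Less exemption 77,000 Ft → base 965,000 Ft
  965,000 Ft × 28% = 270,200 Ft

Excess of supplementary minimum tax over regular tax: 270,200 Ft − 200,550 Ft = 69,650 Ft.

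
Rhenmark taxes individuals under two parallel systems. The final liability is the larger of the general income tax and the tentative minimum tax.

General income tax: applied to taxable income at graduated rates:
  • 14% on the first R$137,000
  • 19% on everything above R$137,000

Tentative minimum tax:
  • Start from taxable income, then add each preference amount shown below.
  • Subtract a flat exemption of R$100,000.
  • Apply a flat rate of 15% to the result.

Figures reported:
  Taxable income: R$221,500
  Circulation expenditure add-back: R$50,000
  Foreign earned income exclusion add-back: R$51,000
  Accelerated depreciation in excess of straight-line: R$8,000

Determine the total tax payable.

R$35,235

General income tax:
  R$137,000 × 14% = R$19,180
  R$84,500 × 19% = R$16,055
  → R$35,235

Tentative minimum tax:
  Adjusted income: R$221,500 + R$50,000 + R$51,000 + R$8,000 = R$330,500
  Less exemption R$100,000 → base R$230,500
  R$230,500 × 15% = R$34,575

R$35,235 > R$34,575, so the general income tax governs.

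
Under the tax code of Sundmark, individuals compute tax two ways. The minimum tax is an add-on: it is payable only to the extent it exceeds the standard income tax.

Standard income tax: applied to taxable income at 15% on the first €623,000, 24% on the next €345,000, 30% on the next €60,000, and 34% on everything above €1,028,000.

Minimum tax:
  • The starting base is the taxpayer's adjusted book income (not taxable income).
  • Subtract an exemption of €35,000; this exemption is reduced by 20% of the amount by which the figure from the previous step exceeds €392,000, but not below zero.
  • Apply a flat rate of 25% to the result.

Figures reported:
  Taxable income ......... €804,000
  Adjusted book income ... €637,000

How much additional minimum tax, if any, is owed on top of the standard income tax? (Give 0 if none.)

€22,360

Minimum tax:
  Base (adjusted book income): €637,000
  Exemption: 20% × (€637,000 − €392,000) = €49,000 ≥ €35,000, so the exemption is fully phased out
  Base: €637,000 − €0 = €637,000
  €637,000 × 25% = €159,250

Standard income tax:
  €623,000 × 15% = €93,450
  €181,000 × 24% = €43,440
  → €136,890

Excess of minimum tax over standard income tax: €159,250 − €136,890 = €22,360.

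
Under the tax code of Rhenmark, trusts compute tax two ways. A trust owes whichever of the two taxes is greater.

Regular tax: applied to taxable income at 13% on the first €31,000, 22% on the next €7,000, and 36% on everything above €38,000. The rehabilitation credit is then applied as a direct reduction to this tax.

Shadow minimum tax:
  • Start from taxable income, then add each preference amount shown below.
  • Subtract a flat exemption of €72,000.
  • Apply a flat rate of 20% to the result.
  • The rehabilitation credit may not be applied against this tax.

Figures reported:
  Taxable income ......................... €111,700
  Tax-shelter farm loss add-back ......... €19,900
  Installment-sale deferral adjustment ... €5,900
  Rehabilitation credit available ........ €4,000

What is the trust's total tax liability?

Shadow minimum tax:
  Adjusted income: €111,700 + €19,900 + €5,900 = €137,500
  Less exemption €72,000 → base €65,500
  €65,500 × 20% = €13,100

Regular tax:
  €31,000 × 13% = €4,030
  €7,000 × 22% = €1,540
  €73,700 × 36% = €26,532
  → €32,102
  Less rehabilitation credit €4,000 → €28,102

€28,102 > €13,100, so the regular tax governs.

€28,102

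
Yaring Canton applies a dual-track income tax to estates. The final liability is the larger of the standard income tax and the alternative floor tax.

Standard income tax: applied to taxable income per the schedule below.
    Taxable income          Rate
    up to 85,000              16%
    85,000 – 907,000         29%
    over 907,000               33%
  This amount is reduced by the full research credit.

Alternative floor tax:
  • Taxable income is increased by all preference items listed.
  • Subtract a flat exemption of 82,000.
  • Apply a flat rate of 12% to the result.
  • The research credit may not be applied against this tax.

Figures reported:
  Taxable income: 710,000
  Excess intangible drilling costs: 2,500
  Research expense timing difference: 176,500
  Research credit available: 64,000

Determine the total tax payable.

Alternative floor tax:
  Adjusted income: 710,000 + 2,500 + 176,500 = 889,000
  Less exemption 82,000 → base 807,000
  807,000 × 12% = 96,840

Standard income tax:
  85,000 × 16% = 13,600
  625,000 × 29% = 181,250
  → 194,850
  Less research credit 64,000 → 130,850

130,850 > 96,840, so the standard income tax governs.

130,850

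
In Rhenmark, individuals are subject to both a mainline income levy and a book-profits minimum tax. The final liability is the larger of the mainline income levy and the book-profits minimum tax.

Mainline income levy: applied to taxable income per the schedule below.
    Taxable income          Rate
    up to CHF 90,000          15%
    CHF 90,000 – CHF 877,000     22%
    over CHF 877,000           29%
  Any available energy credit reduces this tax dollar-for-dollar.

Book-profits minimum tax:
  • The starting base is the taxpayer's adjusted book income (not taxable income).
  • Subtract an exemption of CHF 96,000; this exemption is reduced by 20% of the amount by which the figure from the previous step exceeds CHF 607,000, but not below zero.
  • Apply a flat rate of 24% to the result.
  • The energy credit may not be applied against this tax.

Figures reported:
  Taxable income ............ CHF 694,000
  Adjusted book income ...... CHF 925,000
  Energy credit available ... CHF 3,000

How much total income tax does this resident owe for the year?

CHF 214,224

Mainline income levy:
  CHF 90,000 × 15% = CHF 13,500
  CHF 604,000 × 22% = CHF 132,880
  → CHF 146,380
  Less energy credit CHF 3,000 → CHF 143,380

Book-profits minimum tax:
  Base (adjusted book income): CHF 925,000
  Exemption: CHF 96,000 − 20% × (CHF 925,000 − CHF 607,000) = CHF 96,000 − CHF 63,600 = CHF 32,400
  Base: CHF 925,000 − CHF 32,400 = CHF 892,600
  CHF 892,600 × 24% = CHF 214,224

CHF 214,224 > CHF 143,380, so the book-profits minimum tax is the binding amount.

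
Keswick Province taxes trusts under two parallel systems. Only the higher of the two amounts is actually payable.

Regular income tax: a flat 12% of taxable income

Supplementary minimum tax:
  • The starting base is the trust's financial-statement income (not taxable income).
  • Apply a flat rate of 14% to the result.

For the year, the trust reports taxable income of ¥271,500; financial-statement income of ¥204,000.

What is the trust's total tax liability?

Supplementary minimum tax:
  Base (financial-statement income): ¥204,000
  ¥204,000 × 14% = ¥28,560

Regular income tax:
  ¥271,500 × 12% = ¥32,580

¥32,580 > ¥28,560, so the regular income tax governs.

¥32,580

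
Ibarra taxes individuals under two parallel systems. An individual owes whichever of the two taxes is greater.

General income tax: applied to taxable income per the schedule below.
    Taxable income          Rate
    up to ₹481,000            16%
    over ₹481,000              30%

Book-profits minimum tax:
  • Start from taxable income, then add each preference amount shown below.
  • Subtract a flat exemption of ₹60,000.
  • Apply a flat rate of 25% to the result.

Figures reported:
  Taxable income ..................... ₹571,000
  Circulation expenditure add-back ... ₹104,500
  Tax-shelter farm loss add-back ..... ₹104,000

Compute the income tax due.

₹179,875

General income tax:
  ₹481,000 × 16% = ₹76,960
  ₹90,000 × 30% = ₹27,000
  → ₹103,960

Book-profits minimum tax:
  Adjusted income: ₹571,000 + ₹104,500 + ₹104,000 = ₹779,500
  Less exemption ₹60,000 → base ₹719,500
  ₹719,500 × 25% = ₹179,875

₹179,875 > ₹103,960, so the book-profits minimum tax is the binding amount.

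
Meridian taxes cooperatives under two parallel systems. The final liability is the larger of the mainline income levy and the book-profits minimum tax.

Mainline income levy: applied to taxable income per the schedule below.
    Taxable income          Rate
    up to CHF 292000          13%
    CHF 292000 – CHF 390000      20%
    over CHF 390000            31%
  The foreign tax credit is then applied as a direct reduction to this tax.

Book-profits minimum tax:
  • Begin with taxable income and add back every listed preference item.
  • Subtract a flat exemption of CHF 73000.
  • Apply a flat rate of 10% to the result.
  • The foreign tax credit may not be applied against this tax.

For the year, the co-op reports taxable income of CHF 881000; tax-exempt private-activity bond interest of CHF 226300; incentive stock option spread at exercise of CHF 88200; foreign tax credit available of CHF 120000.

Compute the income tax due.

CHF 112250

Book-profits minimum tax:
  Adjusted income: CHF 881000 + CHF 226300 + CHF 88200 = CHF 1195500
  Less exemption CHF 73000 → base CHF 1122500
  CHF 1122500 × 10% = CHF 112250

Mainline income levy:
  CHF 292000 × 13% = CHF 37960
  CHF 98000 × 20% = CHF 19600
  CHF 491000 × 31% = CHF 152210
  → CHF 209770
  Less foreign tax credit CHF 120000 → CHF 89770

CHF 112250 > CHF 89770, so the book-profits minimum tax is the binding amount.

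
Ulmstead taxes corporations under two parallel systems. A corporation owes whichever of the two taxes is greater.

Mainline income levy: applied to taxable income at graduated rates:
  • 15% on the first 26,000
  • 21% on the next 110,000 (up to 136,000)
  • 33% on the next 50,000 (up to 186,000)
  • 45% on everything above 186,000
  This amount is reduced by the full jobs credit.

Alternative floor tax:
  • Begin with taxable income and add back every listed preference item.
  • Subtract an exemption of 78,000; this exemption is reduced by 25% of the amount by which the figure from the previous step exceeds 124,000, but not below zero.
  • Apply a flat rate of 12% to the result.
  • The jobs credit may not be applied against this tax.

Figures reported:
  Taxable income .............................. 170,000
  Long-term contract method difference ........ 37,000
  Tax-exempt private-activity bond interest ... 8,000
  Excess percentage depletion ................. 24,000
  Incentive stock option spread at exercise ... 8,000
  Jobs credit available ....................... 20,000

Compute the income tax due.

Mainline income levy:
  26,000 × 15% = 3,900
  110,000 × 21% = 23,100
  34,000 × 33% = 11,220
  → 38,220
  Less jobs credit 20,000 → 18,220

Alternative floor tax:
  Adjusted income: 170,000 + 37,000 + 8,000 + 24,000 + 8,000 = 247,000
  Exemption: 78,000 − 25% × (247,000 − 124,000) = 78,000 − 30,750 = 47,250
  Base: 247,000 − 47,250 = 199,750
  199,750 × 12% = 23,970

23,970 > 18,220, so the alternative floor tax is the binding amount.

23,970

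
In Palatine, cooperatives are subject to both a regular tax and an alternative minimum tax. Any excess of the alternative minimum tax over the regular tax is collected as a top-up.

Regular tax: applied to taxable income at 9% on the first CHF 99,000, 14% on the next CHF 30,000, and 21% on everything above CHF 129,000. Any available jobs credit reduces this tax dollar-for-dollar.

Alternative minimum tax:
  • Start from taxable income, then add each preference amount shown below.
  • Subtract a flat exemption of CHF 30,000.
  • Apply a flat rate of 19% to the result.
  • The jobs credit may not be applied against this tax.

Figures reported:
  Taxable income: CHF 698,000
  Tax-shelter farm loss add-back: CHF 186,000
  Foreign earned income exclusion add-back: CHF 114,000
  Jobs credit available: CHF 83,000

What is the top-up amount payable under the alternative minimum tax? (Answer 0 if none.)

CHF 134,320

Regular tax:
  CHF 99,000 × 9% = CHF 8,910
  CHF 30,000 × 14% = CHF 4,200
  CHF 569,000 × 21% = CHF 119,490
  → CHF 132,600
  Less jobs credit CHF 83,000 → CHF 49,600

Alternative minimum tax:
  Adjusted income: CHF 698,000 + CHF 186,000 + CHF 114,000 = CHF 998,000
  Less exemption CHF 30,000 → base CHF 968,000
  CHF 968,000 × 19% = CHF 183,920

Excess of alternative minimum tax over regular tax: CHF 183,920 − CHF 49,600 = CHF 134,320.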